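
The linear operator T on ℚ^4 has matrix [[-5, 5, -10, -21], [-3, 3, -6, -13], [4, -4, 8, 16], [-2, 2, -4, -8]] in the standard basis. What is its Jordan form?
J = [[-2, 0, 0, 0], [0, 0, 1, 0], [0, 0, 0, 0], [0, 0, 0, 0]]

The characteristic polynomial is det(xI - A) = x^3(x + 2), so the eigenvalues are -2 (algebraic multiplicity 1), 0 (algebraic multiplicity 3).

For λ = -2: algebraic multiplicity 1 gives one 1×1 block.

For λ = 0: rank(A) = 2, rank(A^2) = 1. The eigenspace has dimension 4 - 2 = 2, so there are 2 Jordan blocks; the rank sequence gives block sizes [2, 1].

Assembling the blocks gives the Jordan form J above.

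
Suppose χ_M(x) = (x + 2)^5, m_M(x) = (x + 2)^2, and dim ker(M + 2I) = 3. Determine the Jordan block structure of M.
Jordan blocks: (-2, 2), (-2, 2), (-2, 1)

λ = -2: algebraic multiplicity 5 (exponent in χ_M), largest block size 2 (exponent in m_M), 3 blocks (geometric multiplicity). These force block sizes [2, 2, 1].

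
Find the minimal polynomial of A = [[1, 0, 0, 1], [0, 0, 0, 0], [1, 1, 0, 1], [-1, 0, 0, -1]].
m_A(x) = x^2

The characteristic polynomial factors as x^4. The minimal polynomial is ∏(x - λ)^{k_λ} where k_λ is the size of the largest Jordan block at λ.

For λ = 0: rank(A) = 2, and the largest Jordan block has size 2 (the smallest k with rank(A^k) = rank(A^(k+1))).

So m_A(x) = x^2.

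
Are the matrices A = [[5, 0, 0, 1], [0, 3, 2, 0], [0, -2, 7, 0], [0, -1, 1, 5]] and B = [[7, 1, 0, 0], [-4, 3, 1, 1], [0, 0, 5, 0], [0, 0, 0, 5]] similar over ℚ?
Yes.

Two matrices over a field are similar if and only if they have the same invariant factors.

Both A and B have characteristic polynomial (x - 5)^4 and minimal polynomial (x - 5)^3. Computing further, both have invariant factors x - 5, (x - 5)^3. Hence A and B are similar.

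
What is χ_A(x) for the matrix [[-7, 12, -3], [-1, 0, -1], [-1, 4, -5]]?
χ_A(x) = (x + 4)^3

xI - A = [[x + 7, -12, 3], [1, x, 1], [1, -4, x + 5]].

Expanding det(xI - A) along the first row:
det(xI - A) = + (x + 7)·det([[x, 1], [-4, x + 5]]) - (-12)·det([[1, 1], [1, x + 5]]) + (3)·det([[1, x], [1, -4]]).

Evaluating gives χ_A(x) = x^3 + 12x^2 + 48x + 64 = (x + 4)^3.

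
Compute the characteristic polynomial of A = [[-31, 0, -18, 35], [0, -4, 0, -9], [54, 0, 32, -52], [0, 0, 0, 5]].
χ_A(x) = (x - 5)^2(x + 4)^2

xI - A = [[x + 31, 0, 18, -35], [0, x + 4, 0, 9], [-54, 0, x - 32, 52], [0, 0, 0, x - 5]].

Expanding det(xI - A) along the first row:
det(xI - A) = + (x + 31)·det([[x + 4, 0, 9], [0, x - 32, 52], [0, 0, x - 5]]) - (0)·det([[0, 0, 9], [-54, x - 32, 52], [0, 0, x - 5]]) + (18)·det([[0, x + 4, 9], [-54, 0, 52], [0, 0, x - 5]]) - (-35)·det([[0, x + 4, 0], [-54, 0, x - 32], [0, 0, 0]]).

Evaluating gives χ_A(x) = x^4 - 2x^3 - 39x^2 + 40x + 400 = (x - 5)^2(x + 4)^2.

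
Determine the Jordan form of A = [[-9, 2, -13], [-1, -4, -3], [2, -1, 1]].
The characteristic polynomial is det(xI - A) = (x + 4)^3, so the eigenvalues are -4 (algebraic multiplicity 3).

For λ = -4: rank(A + 4I) = 2, rank((A + 4I)^2) = 1, rank((A + 4I)^3) = 0. The eigenspace has dimension 3 - 2 = 1, so there is 1 Jordan block; the rank sequence gives block sizes [3].

Assembling the blocks gives the Jordan form J above.

J = [[-4, 1, 0], [0, -4, 1], [0, 0, -4]]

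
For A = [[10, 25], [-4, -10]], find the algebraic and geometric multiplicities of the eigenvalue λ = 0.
algebraic multiplicity 2, geometric multiplicity 1

The characteristic polynomial is x^2, so the factor x appears with exponent 2: the algebraic multiplicity is 2.

rank(A) = 1, so the eigenspace has dimension 2 - 1 = 1: the geometric multiplicity is 1.

Since 1 < 2, A is not diagonalizable.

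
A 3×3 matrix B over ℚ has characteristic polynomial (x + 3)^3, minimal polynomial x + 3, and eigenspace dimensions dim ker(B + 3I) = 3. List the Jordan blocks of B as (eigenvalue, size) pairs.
λ = -3: algebraic multiplicity 3 (exponent in χ_B), largest block size 1 (exponent in m_B), 3 blocks (geometric multiplicity). These force block sizes [1, 1, 1].

Jordan blocks: (-3, 1), (-3, 1), (-3, 1)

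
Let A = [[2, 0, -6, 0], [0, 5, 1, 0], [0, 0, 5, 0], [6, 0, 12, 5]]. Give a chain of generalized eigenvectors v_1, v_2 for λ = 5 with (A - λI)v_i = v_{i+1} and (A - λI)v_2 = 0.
v_1 = [[-2, 1, 1, 4]]^T, v_2 = [[0, 1, 0, 0]]^T

We seek v_1 ∈ ker((A - 5I)^2) \ ker(A - 5I), then set v_{i+1} = (A - 5I) v_i.

One such chain is v_1 = [[-2, 1, 1, 4]]^T, v_2 = [[0, 1, 0, 0]]^T. Check: (A - 5I) v_2 = [[0, 0, 0, 0]]^T = 0.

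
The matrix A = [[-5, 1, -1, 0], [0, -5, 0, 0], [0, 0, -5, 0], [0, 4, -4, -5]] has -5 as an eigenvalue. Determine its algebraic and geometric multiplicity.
algebraic multiplicity 4, geometric multiplicity 3

The characteristic polynomial is (x + 5)^4, so the factor x + 5 appears with exponent 4: the algebraic multiplicity is 4.

rank(A + 5I) = 1, so the eigenspace has dimension 4 - 1 = 3: the geometric multiplicity is 3.

Since 3 < 4, A is not diagonalizable.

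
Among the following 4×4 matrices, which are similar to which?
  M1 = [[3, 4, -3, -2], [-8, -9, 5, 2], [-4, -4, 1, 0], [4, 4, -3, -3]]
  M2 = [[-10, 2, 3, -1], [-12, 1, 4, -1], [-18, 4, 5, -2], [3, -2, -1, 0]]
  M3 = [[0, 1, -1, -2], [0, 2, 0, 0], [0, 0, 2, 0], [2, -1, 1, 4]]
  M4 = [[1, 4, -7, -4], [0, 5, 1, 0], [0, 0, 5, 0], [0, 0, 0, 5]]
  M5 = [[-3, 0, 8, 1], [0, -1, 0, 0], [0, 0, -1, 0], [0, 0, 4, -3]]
4 classes: {M1, M5}, {M2}, {M3}, {M4}

Characteristic polynomials: χ_{M1} = (x + 1)^2(x + 3)^2, χ_{M2} = (x + 1)^4, χ_{M3} = (x - 2)^4, χ_{M4} = (x - 5)^3(x - 1), χ_{M5} = (x + 1)^2(x + 3)^2.

{M1, M5}: invariant factors x + 1, (x + 1)(x + 3)^2.

{M2}: invariant factors x + 1, (x + 1)^3.

{M3}: invariant factors x - 2, x - 2, (x - 2)^2.

{M4}: invariant factors x - 5, (x - 5)^2(x - 1).

Matrices are similar if and only if their invariant-factor lists agree; the partition into similarity classes is {M1, M5}, {M2}, {M3}, {M4}.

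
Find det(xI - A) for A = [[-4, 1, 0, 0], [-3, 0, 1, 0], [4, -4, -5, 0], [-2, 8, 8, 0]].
χ_A(x) = x(x + 3)^3

xI - A = [[x + 4, -1, 0, 0], [3, x, -1, 0], [-4, 4, x + 5, 0], [2, -8, -8, x]].

Expanding det(xI - A) along the first row:
det(xI - A) = + (x + 4)·det([[x, -1, 0], [4, x + 5, 0], [-8, -8, x]]) - (-1)·det([[3, -1, 0], [-4, x + 5, 0], [2, -8, x]]) + (0)·det([[3, x, 0], [-4, 4, 0], [2, -8, x]]) - (0)·det([[3, x, -1], [-4, 4, x + 5], [2, -8, -8]]).

Evaluating gives χ_A(x) = x^4 + 9x^3 + 27x^2 + 27x = x(x + 3)^3.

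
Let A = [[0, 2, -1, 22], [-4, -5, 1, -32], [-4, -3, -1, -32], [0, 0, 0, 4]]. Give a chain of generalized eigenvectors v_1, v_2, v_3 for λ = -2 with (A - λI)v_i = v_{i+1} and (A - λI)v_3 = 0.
We seek v_1 ∈ ker((A + 2I)^3) \ ker((A + 2I)^2), then set v_{i+1} = (A + 2I) v_i.

One such chain is v_1 = [[0, 0, 1, 0]]^T, v_2 = [[-1, 1, 1, 0]]^T, v_3 = [[-1, 2, 2, 0]]^T. Check: (A + 2I) v_3 = [[0, 0, 0, 0]]^T = 0.

v_1 = [[0, 0, 1, 0]]^T, v_2 = [[-1, 1, 1, 0]]^T, v_3 = [[-1, 2, 2, 0]]^T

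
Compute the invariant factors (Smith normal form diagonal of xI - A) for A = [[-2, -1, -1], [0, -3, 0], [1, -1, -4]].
x + 3, (x + 3)^2

The Jordan structure of A has elementary divisors (x + 3)^2, (x + 3). Arranging the block sizes at each eigenvalue in decreasing order and taking row products gives the invariant factors.

Invariant factors (smallest first, each dividing the next): x + 3, (x + 3)^2.

Check: the last factor (x + 3)^2 is the minimal polynomial, and the product (x + 3)^3 is the characteristic polynomial.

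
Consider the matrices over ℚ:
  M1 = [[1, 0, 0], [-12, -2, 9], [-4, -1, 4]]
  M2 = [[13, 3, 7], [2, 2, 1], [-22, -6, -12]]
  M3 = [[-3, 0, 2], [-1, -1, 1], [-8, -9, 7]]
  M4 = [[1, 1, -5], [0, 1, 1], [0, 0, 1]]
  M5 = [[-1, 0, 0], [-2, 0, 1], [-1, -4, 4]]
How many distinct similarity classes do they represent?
3 classes: {M1}, {M2, M3, M5}, {M4}

Characteristic polynomials: χ_{M1} = (x - 1)^3, χ_{M2} = (x - 2)^2(x + 1), χ_{M3} = (x - 2)^2(x + 1), χ_{M4} = (x - 1)^3, χ_{M5} = (x - 2)^2(x + 1).

{M1}: invariant factors x - 1, (x - 1)^2.

{M2, M3, M5}: invariant factors (x - 2)^2(x + 1).

{M4}: invariant factors (x - 1)^3.

Matrices are similar if and only if their invariant-factor lists agree; the partition into similarity classes is {M1}, {M2, M3, M5}, {M4}.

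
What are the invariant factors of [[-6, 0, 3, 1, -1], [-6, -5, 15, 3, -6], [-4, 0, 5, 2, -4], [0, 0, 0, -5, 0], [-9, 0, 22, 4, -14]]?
The Jordan structure of A has elementary divisors (x + 5)^3, (x + 5), (x + 5). Arranging the block sizes at each eigenvalue in decreasing order and taking row products gives the invariant factors.

Invariant factors (smallest first, each dividing the next): x + 5, x + 5, (x + 5)^3.

Check: the last factor (x + 5)^3 is the minimal polynomial, and the product (x + 5)^5 is the characteristic polynomial.

x + 5, x + 5, (x + 5)^3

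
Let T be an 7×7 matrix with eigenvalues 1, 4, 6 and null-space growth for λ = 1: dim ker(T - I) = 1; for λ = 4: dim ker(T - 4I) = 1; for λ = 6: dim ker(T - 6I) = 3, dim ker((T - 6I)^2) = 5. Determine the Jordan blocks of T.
Jordan blocks: (1, 1), (4, 1), (6, 2), (6, 2), (6, 1)

λ = 1: successive nullity increments [1] count blocks of size ≥ k; block sizes are [1].
λ = 4: successive nullity increments [1] count blocks of size ≥ k; block sizes are [1].
λ = 6: successive nullity increments [3, 2] count blocks of size ≥ k; block sizes are [2, 2, 1].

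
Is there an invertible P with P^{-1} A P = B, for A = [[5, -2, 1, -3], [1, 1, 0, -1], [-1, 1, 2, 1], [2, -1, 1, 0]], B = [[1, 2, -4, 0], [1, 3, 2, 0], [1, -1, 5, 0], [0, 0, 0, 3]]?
No.

trace(A) = 8 but trace(B) = 12. The trace is a similarity invariant, so A and B are not similar.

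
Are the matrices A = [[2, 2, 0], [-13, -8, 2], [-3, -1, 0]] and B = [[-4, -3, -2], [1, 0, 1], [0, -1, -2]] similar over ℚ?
Two matrices over a field are similar if and only if they have the same invariant factors.

Both A and B have characteristic polynomial (x + 2)^3 and minimal polynomial (x + 2)^3. Computing further, both have invariant factors (x + 2)^3. Hence A and B are similar.

Yes.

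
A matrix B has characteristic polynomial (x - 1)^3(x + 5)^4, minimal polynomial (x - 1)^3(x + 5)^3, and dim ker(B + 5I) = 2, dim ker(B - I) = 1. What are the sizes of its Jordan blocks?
λ = -5: algebraic multiplicity 4 (exponent in χ_B), largest block size 3 (exponent in m_B), 2 blocks (geometric multiplicity). These force block sizes [3, 1].
λ = 1: algebraic multiplicity 3 (exponent in χ_B), largest block size 3 (exponent in m_B), 1 block (geometric multiplicity). This forces block sizes [3].

Jordan blocks: (-5, 3), (-5, 1), (1, 3)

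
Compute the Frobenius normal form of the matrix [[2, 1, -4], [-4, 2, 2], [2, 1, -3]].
R = [[0, 0, 8], [1, 0, -2], [0, 1, 1]]

The invariant factors of A (the non-unit diagonal entries of the Smith normal form of xI - A over ℚ[x]) are (x - 2)(x^2 + x + 4), each dividing the next. The characteristic polynomial is their product, (x - 2)(x^2 + x + 4).

The rational canonical form is the block-diagonal matrix of companion matrices C(f_i):
R = [[0, 0, 8], [1, 0, -2], [0, 1, 1]].

Note the characteristic polynomial does not split into linear factors over ℚ, so A has no Jordan form over ℚ; the rational canonical form exists over any field.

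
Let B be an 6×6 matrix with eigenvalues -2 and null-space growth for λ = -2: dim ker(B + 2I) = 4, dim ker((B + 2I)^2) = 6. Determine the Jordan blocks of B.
Jordan blocks: (-2, 2), (-2, 2), (-2, 1), (-2, 1)

λ = -2: successive nullity increments [4, 2] count blocks of size ≥ k; block sizes are [2, 2, 1, 1].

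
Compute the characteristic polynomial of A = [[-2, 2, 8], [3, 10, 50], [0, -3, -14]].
χ_A(x) = (x + 2)^3

xI - A = [[x + 2, -2, -8], [-3, x - 10, -50], [0, 3, x + 14]].

Expanding det(xI - A) along the first row:
det(xI - A) = + (x + 2)·det([[x - 10, -50], [3, x + 14]]) - (-2)·det([[-3, -50], [0, x + 14]]) + (-8)·det([[-3, x - 10], [0, 3]]).

Evaluating gives χ_A(x) = x^3 + 6x^2 + 12x + 8 = (x + 2)^3.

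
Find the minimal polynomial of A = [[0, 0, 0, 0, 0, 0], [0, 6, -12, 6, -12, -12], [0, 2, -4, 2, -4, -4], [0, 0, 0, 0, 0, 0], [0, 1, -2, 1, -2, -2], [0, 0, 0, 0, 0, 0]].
m_A(x) = x^2

The characteristic polynomial factors as x^6. The minimal polynomial is ∏(x - λ)^{k_λ} where k_λ is the size of the largest Jordan block at λ.

For λ = 0: rank(A) = 1, and the largest Jordan block has size 2 (the smallest k with rank(A^k) = rank(A^(k+1))).

So m_A(x) = x^2.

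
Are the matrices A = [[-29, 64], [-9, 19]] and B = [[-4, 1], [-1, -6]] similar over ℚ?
Two matrices over a field are similar if and only if they have the same invariant factors.

Both A and B have characteristic polynomial (x + 5)^2 and minimal polynomial (x + 5)^2. Computing further, both have invariant factors (x + 5)^2. Hence A and B are similar.

Yes.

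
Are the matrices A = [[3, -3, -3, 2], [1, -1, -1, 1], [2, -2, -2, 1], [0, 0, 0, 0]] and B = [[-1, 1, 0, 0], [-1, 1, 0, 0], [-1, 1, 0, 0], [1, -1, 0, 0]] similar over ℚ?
Both have characteristic polynomial x^4 and minimal polynomial x^2. But rank(A) = 2 for A while rank(B) = 1 for B, so the number of Jordan blocks at λ = 0 differs. A and B are not similar.

No.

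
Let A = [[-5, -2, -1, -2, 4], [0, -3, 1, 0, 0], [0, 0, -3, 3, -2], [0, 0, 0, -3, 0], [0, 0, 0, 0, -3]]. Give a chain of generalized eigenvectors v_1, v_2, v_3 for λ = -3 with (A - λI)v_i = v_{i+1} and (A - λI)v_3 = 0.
v_1 = [[1, 0, 0, 1, 1]]^T, v_2 = [[0, 0, 1, 0, 0]]^T, v_3 = [[-1, 1, 0, 0, 0]]^T

We seek v_1 ∈ ker((A + 3I)^3) \ ker((A + 3I)^2), then set v_{i+1} = (A + 3I) v_i.

One such chain is v_1 = [[1, 0, 0, 1, 1]]^T, v_2 = [[0, 0, 1, 0, 0]]^T, v_3 = [[-1, 1, 0, 0, 0]]^T. Check: (A + 3I) v_3 = [[0, 0, 0, 0, 0]]^T = 0.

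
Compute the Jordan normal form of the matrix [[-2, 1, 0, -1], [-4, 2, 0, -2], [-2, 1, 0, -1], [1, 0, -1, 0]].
The characteristic polynomial is det(xI - A) = x^4, so the eigenvalues are 0 (algebraic multiplicity 4).

For λ = 0: rank(A) = 2, rank(A^2) = 1, rank(A^3) = 0. The eigenspace has dimension 4 - 2 = 2, so there are 2 Jordan blocks; the rank sequence gives block sizes [3, 1].

Assembling the blocks gives the Jordan form J above.

J = [[0, 1, 0, 0], [0, 0, 1, 0], [0, 0, 0, 0], [0, 0, 0, 0]]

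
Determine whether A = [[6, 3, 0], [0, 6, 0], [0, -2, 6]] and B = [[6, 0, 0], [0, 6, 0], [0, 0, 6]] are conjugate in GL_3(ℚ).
Both have characteristic polynomial (x - 6)^3, but the minimal polynomial of A is (x - 6)^2 while the minimal polynomial of B is x - 6. The minimal polynomial is a similarity invariant, so A and B are not similar.

No.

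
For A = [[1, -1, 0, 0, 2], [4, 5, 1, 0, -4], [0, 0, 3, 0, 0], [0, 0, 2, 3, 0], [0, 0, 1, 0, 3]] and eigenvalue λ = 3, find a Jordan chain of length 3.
v_1 = [[-1, 2, 1, 0, 0]]^T, v_2 = [[0, 1, 0, 2, 1]]^T, v_3 = [[1, -2, 0, 0, 0]]^T

We seek v_1 ∈ ker((A - 3I)^3) \ ker((A - 3I)^2), then set v_{i+1} = (A - 3I) v_i.

One such chain is v_1 = [[-1, 2, 1, 0, 0]]^T, v_2 = [[0, 1, 0, 2, 1]]^T, v_3 = [[1, -2, 0, 0, 0]]^T. Check: (A - 3I) v_3 = [[0, 0, 0, 0, 0]]^T = 0.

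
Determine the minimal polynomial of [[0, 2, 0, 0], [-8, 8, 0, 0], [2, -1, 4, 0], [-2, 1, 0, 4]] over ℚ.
The characteristic polynomial factors as (x - 4)^4. The minimal polynomial is ∏(x - λ)^{k_λ} where k_λ is the size of the largest Jordan block at λ.

For λ = 4: rank(A - 4I) = 1, and the largest Jordan block has size 2 (the smallest k with rank((A - 4I)^k) = rank((A - 4I)^(k+1))).

So m_A(x) = (x - 4)^2.

m_A(x) = (x - 4)^2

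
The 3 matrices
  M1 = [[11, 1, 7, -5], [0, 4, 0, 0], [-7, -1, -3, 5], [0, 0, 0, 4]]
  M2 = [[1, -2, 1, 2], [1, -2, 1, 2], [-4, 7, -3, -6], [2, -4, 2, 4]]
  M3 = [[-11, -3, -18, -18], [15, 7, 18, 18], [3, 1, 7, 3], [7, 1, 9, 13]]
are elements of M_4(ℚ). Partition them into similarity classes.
3 classes: {M1}, {M2}, {M3}

Characteristic polynomials: χ_{M1} = (x - 4)^4, χ_{M2} = x^4, χ_{M3} = (x - 4)^4.

{M1}: invariant factors x - 4, x - 4, (x - 4)^2.

{M2}: invariant factors x, x^3.

{M3}: invariant factors (x - 4)^2, (x - 4)^2.

Matrices are similar if and only if their invariant-factor lists agree; the partition into similarity classes is {M1}, {M2}, {M3}.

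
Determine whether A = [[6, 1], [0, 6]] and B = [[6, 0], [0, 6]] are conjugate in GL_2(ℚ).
No.

Both have characteristic polynomial (x - 6)^2, but the minimal polynomial of A is (x - 6)^2 while the minimal polynomial of B is x - 6. The minimal polynomial is a similarity invariant, so A and B are not similar.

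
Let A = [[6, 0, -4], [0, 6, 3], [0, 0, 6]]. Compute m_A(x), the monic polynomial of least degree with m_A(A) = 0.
The characteristic polynomial factors as (x - 6)^3. The minimal polynomial is ∏(x - λ)^{k_λ} where k_λ is the size of the largest Jordan block at λ.

For λ = 6: rank(A - 6I) = 1, and the largest Jordan block has size 2 (the smallest k with rank((A - 6I)^k) = rank((A - 6I)^(k+1))).

So m_A(x) = (x - 6)^2.

m_A(x) = (x - 6)^2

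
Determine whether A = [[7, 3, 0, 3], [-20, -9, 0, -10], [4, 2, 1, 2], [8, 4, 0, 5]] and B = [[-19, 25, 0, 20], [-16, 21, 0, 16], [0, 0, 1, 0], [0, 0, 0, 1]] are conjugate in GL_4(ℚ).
Two matrices over a field are similar if and only if they have the same invariant factors.

Both A and B have characteristic polynomial (x - 1)^4 and minimal polynomial (x - 1)^2. Computing further, both have invariant factors x - 1, x - 1, (x - 1)^2. Hence A and B are similar.

Yes.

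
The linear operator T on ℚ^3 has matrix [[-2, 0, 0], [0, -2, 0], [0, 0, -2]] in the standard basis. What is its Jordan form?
J = [[-2, 0, 0], [0, -2, 0], [0, 0, -2]]

The characteristic polynomial is det(xI - A) = (x + 2)^3, so the eigenvalues are -2 (algebraic multiplicity 3).

For λ = -2: rank(A + 2I) = 0. The eigenspace has dimension 3 - 0 = 3, so there are 3 Jordan blocks; the rank sequence gives block sizes [1, 1, 1].

Assembling the blocks gives the Jordan form J above.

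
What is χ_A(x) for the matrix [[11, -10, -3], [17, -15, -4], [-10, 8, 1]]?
xI - A = [[x - 11, 10, 3], [-17, x + 15, 4], [10, -8, x - 1]].

Expanding det(xI - A) along the first row:
det(xI - A) = + (x - 11)·det([[x + 15, 4], [-8, x - 1]]) - (10)·det([[-17, 4], [10, x - 1]]) + (3)·det([[-17, x + 15], [10, -8]]).

Evaluating gives χ_A(x) = x^3 + 3x^2 + 3x + 1 = (x + 1)^3.

χ_A(x) = (x + 1)^3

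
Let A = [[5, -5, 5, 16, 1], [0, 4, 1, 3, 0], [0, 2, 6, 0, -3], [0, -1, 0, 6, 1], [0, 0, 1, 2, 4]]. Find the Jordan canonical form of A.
The characteristic polynomial is det(xI - A) = (x - 5)^5, so the eigenvalues are 5 (algebraic multiplicity 5).

For λ = 5: rank(A - 5I) = 3, rank((A - 5I)^2) = 1, rank((A - 5I)^3) = 0. The eigenspace has dimension 5 - 3 = 2, so there are 2 Jordan blocks; the rank sequence gives block sizes [3, 2].

Assembling the blocks gives the Jordan form J above.

J = [[5, 1, 0, 0, 0], [0, 5, 1, 0, 0], [0, 0, 5, 0, 0], [0, 0, 0, 5, 1], [0, 0, 0, 0, 5]]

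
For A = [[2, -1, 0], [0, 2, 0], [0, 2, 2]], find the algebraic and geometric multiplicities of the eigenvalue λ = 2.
algebraic multiplicity 3, geometric multiplicity 2

The characteristic polynomial is (x - 2)^3, so the factor x - 2 appears with exponent 3: the algebraic multiplicity is 3.

rank(A - 2I) = 1, so the eigenspace has dimension 3 - 1 = 2: the geometric multiplicity is 2.

Since 2 < 3, A is not diagonalizable.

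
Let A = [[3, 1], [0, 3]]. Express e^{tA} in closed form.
e^{tA} = [[e^{3*t}, t*e^{3*t}], [0, e^{3*t}]]

A has Jordan form J = [[3, 1], [0, 3]] with A = PJP^{-1}, so e^{tA} = P e^{tJ} P^{-1}.

For a Jordan block J_k(λ), e^{tJ_k(λ)} = e^{λt} · (I + tN + t^2 N^2/2! + ... + t^{k-1} N^{k-1}/(k-1)!) where N is the nilpotent superdiagonal part.

Assembling the blocks and conjugating back gives the entries of e^{tA} as shown above.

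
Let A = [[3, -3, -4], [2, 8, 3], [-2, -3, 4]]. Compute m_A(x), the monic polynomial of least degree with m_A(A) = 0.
The characteristic polynomial factors as (x - 5)^3. The minimal polynomial is ∏(x - λ)^{k_λ} where k_λ is the size of the largest Jordan block at λ.

For λ = 5: rank(A - 5I) = 2, and the largest Jordan block has size 3 (the smallest k with rank((A - 5I)^k) = rank((A - 5I)^(k+1))).

So m_A(x) = (x - 5)^3.

m_A(x) = (x - 5)^3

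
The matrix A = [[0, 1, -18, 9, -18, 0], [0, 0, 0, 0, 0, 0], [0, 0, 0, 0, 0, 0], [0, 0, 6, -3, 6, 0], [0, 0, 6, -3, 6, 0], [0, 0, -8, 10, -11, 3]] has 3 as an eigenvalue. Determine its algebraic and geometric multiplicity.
algebraic multiplicity 2, geometric multiplicity 1

The characteristic polynomial is x^4(x - 3)^2, so the factor x - 3 appears with exponent 2: the algebraic multiplicity is 2.

rank(A - 3I) = 5, so the eigenspace has dimension 6 - 5 = 1: the geometric multiplicity is 1.

Since 1 < 2, A is not diagonalizable.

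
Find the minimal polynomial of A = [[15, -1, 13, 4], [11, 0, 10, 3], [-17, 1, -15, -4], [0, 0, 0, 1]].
m_A(x) = (x - 1)^3(x + 2)

The characteristic polynomial factors as (x - 1)^3(x + 2). The minimal polynomial is ∏(x - λ)^{k_λ} where k_λ is the size of the largest Jordan block at λ.

For λ = -2: rank(A + 2I) = 3, and the largest Jordan block has size 1 (the smallest k with rank((A + 2I)^k) = rank((A + 2I)^(k+1))).
For λ = 1: rank(A - I) = 3, and the largest Jordan block has size 3 (the smallest k with rank((A - I)^k) = rank((A - I)^(k+1))).

So m_A(x) = (x - 1)^3(x + 2).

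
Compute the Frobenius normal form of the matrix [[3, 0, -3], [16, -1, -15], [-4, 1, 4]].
R = [[0, 0, -3], [1, 0, -8], [0, 1, 6]]

The invariant factors of A (the non-unit diagonal entries of the Smith normal form of xI - A over ℚ[x]) are (x - 3)(x^2 - 3x - 1), each dividing the next. The characteristic polynomial is their product, (x - 3)(x^2 - 3x - 1).

The rational canonical form is the block-diagonal matrix of companion matrices C(f_i):
R = [[0, 0, -3], [1, 0, -8], [0, 1, 6]].

Note the characteristic polynomial does not split into linear factors over ℚ, so A has no Jordan form over ℚ; the rational canonical form exists over any field.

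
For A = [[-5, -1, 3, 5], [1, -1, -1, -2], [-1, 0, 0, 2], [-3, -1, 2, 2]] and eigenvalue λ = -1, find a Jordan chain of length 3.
We seek v_1 ∈ ker((A + I)^3) \ ker((A + I)^2), then set v_{i+1} = (A + I) v_i.

One such chain is v_1 = [[0, -1, 0, 0]]^T, v_2 = [[1, 0, 0, 1]]^T, v_3 = [[1, -1, 1, 0]]^T. Check: (A + I) v_3 = [[0, 0, 0, 0]]^T = 0.

v_1 = [[0, -1, 0, 0]]^T, v_2 = [[1, 0, 0, 1]]^T, v_3 = [[1, -1, 1, 0]]^T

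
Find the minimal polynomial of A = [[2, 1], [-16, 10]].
The characteristic polynomial factors as (x - 6)^2. The minimal polynomial is ∏(x - λ)^{k_λ} where k_λ is the size of the largest Jordan block at λ.

For λ = 6: rank(A - 6I) = 1, and the largest Jordan block has size 2 (the smallest k with rank((A - 6I)^k) = rank((A - 6I)^(k+1))).

So m_A(x) = (x - 6)^2.

m_A(x) = (x - 6)^2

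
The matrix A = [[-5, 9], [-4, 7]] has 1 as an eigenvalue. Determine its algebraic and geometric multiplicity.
The characteristic polynomial is (x - 1)^2, so the factor x - 1 appears with exponent 2: the algebraic multiplicity is 2.

rank(A - I) = 1, so the eigenspace has dimension 2 - 1 = 1: the geometric multiplicity is 1.

Since 1 < 2, A is not diagonalizable.

algebraic multiplicity 2, geometric multiplicity 1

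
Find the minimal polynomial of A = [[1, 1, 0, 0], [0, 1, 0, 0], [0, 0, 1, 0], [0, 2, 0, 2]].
The characteristic polynomial factors as (x - 2)(x - 1)^3. The minimal polynomial is ∏(x - λ)^{k_λ} where k_λ is the size of the largest Jordan block at λ.

For λ = 1: rank(A - I) = 2, and the largest Jordan block has size 2 (the smallest k with rank((A - I)^k) = rank((A - I)^(k+1))).
For λ = 2: rank(A - 2I) = 3, and the largest Jordan block has size 1 (the smallest k with rank((A - 2I)^k) = rank((A - 2I)^(k+1))).

So m_A(x) = (x - 2)(x - 1)^2.

m_A(x) = (x - 2)(x - 1)^2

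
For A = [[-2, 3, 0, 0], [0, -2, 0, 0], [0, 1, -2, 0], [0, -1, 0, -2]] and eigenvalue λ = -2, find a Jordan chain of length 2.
v_1 = [[0, 1, -1, 1]]^T, v_2 = [[3, 0, 1, -1]]^T

We seek v_1 ∈ ker((A + 2I)^2) \ ker(A + 2I), then set v_{i+1} = (A + 2I) v_i.

One such chain is v_1 = [[0, 1, -1, 1]]^T, v_2 = [[3, 0, 1, -1]]^T. Check: (A + 2I) v_2 = [[0, 0, 0, 0]]^T = 0.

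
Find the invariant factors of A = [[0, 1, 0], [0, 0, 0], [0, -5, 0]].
The Jordan structure of A has elementary divisors x^2, x. Arranging the block sizes at each eigenvalue in decreasing order and taking row products gives the invariant factors.

Invariant factors (smallest first, each dividing the next): x, x^2.

Check: the last factor x^2 is the minimal polynomial, and the product x^3 is the characteristic polynomial.

x, x^2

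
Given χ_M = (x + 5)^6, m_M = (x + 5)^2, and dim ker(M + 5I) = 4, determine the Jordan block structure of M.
Jordan blocks: (-5, 2), (-5, 2), (-5, 1), (-5, 1)

λ = -5: algebraic multiplicity 6 (exponent in χ_M), largest block size 2 (exponent in m_M), 4 blocks (geometric multiplicity). These force block sizes [2, 2, 1, 1].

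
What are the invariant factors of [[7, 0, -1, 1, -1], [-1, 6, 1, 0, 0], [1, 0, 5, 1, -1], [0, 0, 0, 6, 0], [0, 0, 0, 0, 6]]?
x - 6, (x - 6)^2, (x - 6)^2

The Jordan structure of A has elementary divisors (x - 6)^2, (x - 6)^2, (x - 6). Arranging the block sizes at each eigenvalue in decreasing order and taking row products gives the invariant factors.

Invariant factors (smallest first, each dividing the next): x - 6, (x - 6)^2, (x - 6)^2.

Check: the last factor (x - 6)^2 is the minimal polynomial, and the product (x - 6)^5 is the characteristic polynomial.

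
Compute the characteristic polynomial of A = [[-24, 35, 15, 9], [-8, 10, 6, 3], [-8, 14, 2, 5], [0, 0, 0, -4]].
xI - A = [[x + 24, -35, -15, -9], [8, x - 10, -6, -3], [8, -14, x - 2, -5], [0, 0, 0, x + 4]].

Expanding det(xI - A) along the first row:
det(xI - A) = + (x + 24)·det([[x - 10, -6, -3], [-14, x - 2, -5], [0, 0, x + 4]]) - (-35)·det([[8, -6, -3], [8, x - 2, -5], [0, 0, x + 4]]) + (-15)·det([[8, x - 10, -3], [8, -14, -5], [0, 0, x + 4]]) - (-9)·det([[8, x - 10, -6], [8, -14, x - 2], [0, 0, 0]]).

Evaluating gives χ_A(x) = x^4 + 16x^3 + 96x^2 + 256x + 256 = (x + 4)^4.

χ_A(x) = (x + 4)^4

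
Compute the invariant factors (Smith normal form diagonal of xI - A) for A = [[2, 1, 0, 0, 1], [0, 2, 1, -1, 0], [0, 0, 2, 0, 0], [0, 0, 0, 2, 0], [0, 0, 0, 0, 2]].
The Jordan structure of A has elementary divisors (x - 2)^3, (x - 2), (x - 2). Arranging the block sizes at each eigenvalue in decreasing order and taking row products gives the invariant factors.

Invariant factors (smallest first, each dividing the next): x - 2, x - 2, (x - 2)^3.

Check: the last factor (x - 2)^3 is the minimal polynomial, and the product (x - 2)^5 is the characteristic polynomial.

x - 2, x - 2, (x - 2)^3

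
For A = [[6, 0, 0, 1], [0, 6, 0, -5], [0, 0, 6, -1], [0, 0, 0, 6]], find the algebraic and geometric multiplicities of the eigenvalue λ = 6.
algebraic multiplicity 4, geometric multiplicity 3

The characteristic polynomial is (x - 6)^4, so the factor x - 6 appears with exponent 4: the algebraic multiplicity is 4.

rank(A - 6I) = 1, so the eigenspace has dimension 4 - 1 = 3: the geometric multiplicity is 3.

Since 3 < 4, A is not diagonalizable.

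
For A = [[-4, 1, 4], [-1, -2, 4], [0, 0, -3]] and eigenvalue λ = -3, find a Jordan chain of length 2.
v_1 = [[0, 1, 0]]^T, v_2 = [[1, 1, 0]]^T

We seek v_1 ∈ ker((A + 3I)^2) \ ker(A + 3I), then set v_{i+1} = (A + 3I) v_i.

One such chain is v_1 = [[0, 1, 0]]^T, v_2 = [[1, 1, 0]]^T. Check: (A + 3I) v_2 = [[0, 0, 0]]^T = 0.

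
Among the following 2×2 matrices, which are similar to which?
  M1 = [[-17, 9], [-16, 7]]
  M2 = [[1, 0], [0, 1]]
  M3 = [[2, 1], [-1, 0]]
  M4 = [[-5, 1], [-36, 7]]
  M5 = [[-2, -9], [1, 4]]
3 classes: {M1}, {M2}, {M3, M4, M5}

Characteristic polynomials: χ_{M1} = (x + 5)^2, χ_{M2} = (x - 1)^2, χ_{M3} = (x - 1)^2, χ_{M4} = (x - 1)^2, χ_{M5} = (x - 1)^2.

{M1}: invariant factors (x + 5)^2.

{M2}: invariant factors x - 1, x - 1.

{M3, M4, M5}: invariant factors (x - 1)^2.

Matrices are similar if and only if their invariant-factor lists agree; the partition into similarity classes is {M1}, {M2}, {M3, M4, M5}.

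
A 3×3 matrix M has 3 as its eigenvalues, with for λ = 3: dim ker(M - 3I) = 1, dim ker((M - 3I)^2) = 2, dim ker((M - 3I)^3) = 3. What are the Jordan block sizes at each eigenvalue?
λ = 3: successive nullity increments [1, 1, 1] count blocks of size ≥ k; block sizes are [3].

Jordan blocks: (3, 3)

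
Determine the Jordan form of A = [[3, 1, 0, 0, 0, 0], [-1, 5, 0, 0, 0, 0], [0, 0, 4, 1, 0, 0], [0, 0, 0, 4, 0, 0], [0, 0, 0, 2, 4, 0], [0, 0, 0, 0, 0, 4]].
J = [[4, 1, 0, 0, 0, 0], [0, 4, 0, 0, 0, 0], [0, 0, 4, 1, 0, 0], [0, 0, 0, 4, 0, 0], [0, 0, 0, 0, 4, 0], [0, 0, 0, 0, 0, 4]]

The characteristic polynomial is det(xI - A) = (x - 4)^6, so the eigenvalues are 4 (algebraic multiplicity 6).

For λ = 4: rank(A - 4I) = 2, rank((A - 4I)^2) = 0. The eigenspace has dimension 6 - 2 = 4, so there are 4 Jordan blocks; the rank sequence gives block sizes [2, 2, 1, 1].

Assembling the blocks gives the Jordan form J above.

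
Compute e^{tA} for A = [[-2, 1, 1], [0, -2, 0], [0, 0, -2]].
e^{tA} = [[e^{-2*t}, t*e^{-2*t}, t*e^{-2*t}], [0, e^{-2*t}, 0], [0, 0, e^{-2*t}]]

A has Jordan form J = [[-2, 1, 0], [0, -2, 0], [0, 0, -2]] with A = PJP^{-1}, so e^{tA} = P e^{tJ} P^{-1}.

For a Jordan block J_k(λ), e^{tJ_k(λ)} = e^{λt} · (I + tN + t^2 N^2/2! + ... + t^{k-1} N^{k-1}/(k-1)!) where N is the nilpotent superdiagonal part.

Assembling the blocks and conjugating back gives the entries of e^{tA} as shown above.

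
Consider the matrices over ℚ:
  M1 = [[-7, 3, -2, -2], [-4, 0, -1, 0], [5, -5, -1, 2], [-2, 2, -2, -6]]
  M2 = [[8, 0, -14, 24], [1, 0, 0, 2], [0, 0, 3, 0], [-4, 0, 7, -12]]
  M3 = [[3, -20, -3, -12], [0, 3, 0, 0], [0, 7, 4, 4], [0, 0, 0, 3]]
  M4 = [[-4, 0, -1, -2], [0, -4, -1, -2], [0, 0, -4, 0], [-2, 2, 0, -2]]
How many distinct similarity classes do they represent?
4 classes: {M1}, {M2}, {M3}, {M4}

Characteristic polynomials: χ_{M1} = (x + 2)(x + 4)^3, χ_{M2} = x^2(x - 3)(x + 4), χ_{M3} = (x - 4)(x - 3)^3, χ_{M4} = (x + 2)(x + 4)^3.

{M1}: invariant factors (x + 2)(x + 4)^3.

{M2}: invariant factors x^2(x - 3)(x + 4).

{M3}: invariant factors x - 3, (x - 4)(x - 3)^2.

{M4}: invariant factors x + 4, (x + 2)(x + 4)^2.

Matrices are similar if and only if their invariant-factor lists agree; the partition into similarity classes is {M1}, {M2}, {M3}, {M4}.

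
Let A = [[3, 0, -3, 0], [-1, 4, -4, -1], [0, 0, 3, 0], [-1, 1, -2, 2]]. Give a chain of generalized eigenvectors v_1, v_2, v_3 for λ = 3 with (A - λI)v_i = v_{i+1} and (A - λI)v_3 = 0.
We seek v_1 ∈ ker((A - 3I)^3) \ ker((A - 3I)^2), then set v_{i+1} = (A - 3I) v_i.

One such chain is v_1 = [[-6, -5, 1, -1]]^T, v_2 = [[-3, -2, 0, 0]]^T, v_3 = [[0, 1, 0, 1]]^T. Check: (A - 3I) v_3 = [[0, 0, 0, 0]]^T = 0.

v_1 = [[-6, -5, 1, -1]]^T, v_2 = [[-3, -2, 0, 0]]^T, v_3 = [[0, 1, 0, 1]]^T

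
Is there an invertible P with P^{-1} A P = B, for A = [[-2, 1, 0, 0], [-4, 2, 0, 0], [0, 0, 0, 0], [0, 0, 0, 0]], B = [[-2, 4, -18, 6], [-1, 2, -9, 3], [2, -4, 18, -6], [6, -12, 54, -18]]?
Two matrices over a field are similar if and only if they have the same invariant factors.

Both A and B have characteristic polynomial x^4 and minimal polynomial x^2. Computing further, both have invariant factors x, x, x^2. Hence A and B are similar.

Yes.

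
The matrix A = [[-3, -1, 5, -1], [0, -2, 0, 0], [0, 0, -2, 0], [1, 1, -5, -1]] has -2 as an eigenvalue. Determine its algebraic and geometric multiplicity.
The characteristic polynomial is (x + 2)^4, so the factor x + 2 appears with exponent 4: the algebraic multiplicity is 4.

rank(A + 2I) = 1, so the eigenspace has dimension 4 - 1 = 3: the geometric multiplicity is 3.

Since 3 < 4, A is not diagonalizable.

algebraic multiplicity 4, geometric multiplicity 3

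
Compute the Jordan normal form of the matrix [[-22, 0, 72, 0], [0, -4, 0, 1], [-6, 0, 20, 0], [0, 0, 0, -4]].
J = [[-4, 1, 0, 0], [0, -4, 0, 0], [0, 0, -4, 0], [0, 0, 0, 2]]

The characteristic polynomial is det(xI - A) = (x - 2)(x + 4)^3, so the eigenvalues are -4 (algebraic multiplicity 3), 2 (algebraic multiplicity 1).

For λ = -4: rank(A + 4I) = 2, rank((A + 4I)^2) = 1. The eigenspace has dimension 4 - 2 = 2, so there are 2 Jordan blocks; the rank sequence gives block sizes [2, 1].

For λ = 2: algebraic multiplicity 1 gives one 1×1 block.

Assembling the blocks gives the Jordan form J above.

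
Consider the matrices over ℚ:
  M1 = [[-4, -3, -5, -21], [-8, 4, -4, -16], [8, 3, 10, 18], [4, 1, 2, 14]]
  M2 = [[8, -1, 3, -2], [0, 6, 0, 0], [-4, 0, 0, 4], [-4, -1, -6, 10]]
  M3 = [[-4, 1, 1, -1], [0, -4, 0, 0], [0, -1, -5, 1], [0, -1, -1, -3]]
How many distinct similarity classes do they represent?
Characteristic polynomials: χ_{M1} = (x - 6)^4, χ_{M2} = (x - 6)^4, χ_{M3} = (x + 4)^4.

{M1, M2}: invariant factors (x - 6)^2, (x - 6)^2.

{M3}: invariant factors x + 4, x + 4, (x + 4)^2.

Matrices are similar if and only if their invariant-factor lists agree; the partition into similarity classes is {M1, M2}, {M3}.

2 classes: {M1, M2}, {M3}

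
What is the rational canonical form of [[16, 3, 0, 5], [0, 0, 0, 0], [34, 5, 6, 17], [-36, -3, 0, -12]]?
R = [[6, 0, 0, 0], [0, 0, 0, 0], [0, 1, 0, 12], [0, 0, 1, 4]]

The invariant factors of A (the non-unit diagonal entries of the Smith normal form of xI - A over ℚ[x]) are x - 6, x(x - 6)(x + 2), each dividing the next. The characteristic polynomial is their product, x(x - 6)^2(x + 2).

The rational canonical form is the block-diagonal matrix of companion matrices C(f_i):
R = [[6, 0, 0, 0], [0, 0, 0, 0], [0, 1, 0, 12], [0, 0, 1, 4]].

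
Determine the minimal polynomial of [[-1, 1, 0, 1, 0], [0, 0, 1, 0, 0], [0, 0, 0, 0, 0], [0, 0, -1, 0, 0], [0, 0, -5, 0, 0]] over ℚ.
m_A(x) = x^2(x + 1)

The characteristic polynomial factors as x^4(x + 1). The minimal polynomial is ∏(x - λ)^{k_λ} where k_λ is the size of the largest Jordan block at λ.

For λ = -1: rank(A + I) = 4, and the largest Jordan block has size 1 (the smallest k with rank((A + I)^k) = rank((A + I)^(k+1))).
For λ = 0: rank(A) = 2, and the largest Jordan block has size 2 (the smallest k with rank(A^k) = rank(A^(k+1))).

So m_A(x) = x^2(x + 1).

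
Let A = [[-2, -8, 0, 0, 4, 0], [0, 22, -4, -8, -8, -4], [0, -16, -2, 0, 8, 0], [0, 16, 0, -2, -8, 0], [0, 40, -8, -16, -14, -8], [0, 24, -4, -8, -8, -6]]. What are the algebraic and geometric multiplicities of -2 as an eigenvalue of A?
The characteristic polynomial is (x - 2)^2(x + 2)^4, so the factor x + 2 appears with exponent 4: the algebraic multiplicity is 4.

rank(A + 2I) = 2, so the eigenspace has dimension 6 - 2 = 4: the geometric multiplicity is 4.

algebraic multiplicity 4, geometric multiplicity 4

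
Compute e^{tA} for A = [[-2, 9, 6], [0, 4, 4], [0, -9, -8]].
A has Jordan form J = [[-2, 1, 0], [0, -2, 0], [0, 0, -2]] with A = PJP^{-1}, so e^{tA} = P e^{tJ} P^{-1}.

For a Jordan block J_k(λ), e^{tJ_k(λ)} = e^{λt} · (I + tN + t^2 N^2/2! + ... + t^{k-1} N^{k-1}/(k-1)!) where N is the nilpotent superdiagonal part.

Assembling the blocks and conjugating back gives the entries of e^{tA} as shown above.

e^{tA} = [[e^{-2*t}, 9*t*e^{-2*t}, 6*t*e^{-2*t}], [0, (6*t + 1)*e^{-2*t}, 4*t*e^{-2*t}], [0, -9*t*e^{-2*t}, (1 - 6*t)*e^{-2*t}]]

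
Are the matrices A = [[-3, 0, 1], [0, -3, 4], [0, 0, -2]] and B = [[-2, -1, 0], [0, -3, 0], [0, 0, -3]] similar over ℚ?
Two matrices over a field are similar if and only if they have the same invariant factors.

Both A and B have characteristic polynomial (x + 2)(x + 3)^2 and minimal polynomial (x + 2)(x + 3). Computing further, both have invariant factors x + 3, (x + 2)(x + 3). Hence A and B are similar.

Yes.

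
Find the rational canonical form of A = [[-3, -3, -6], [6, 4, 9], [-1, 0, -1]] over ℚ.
The invariant factors of A (the non-unit diagonal entries of the Smith normal form of xI - A over ℚ[x]) are x^3 - x + 3, each dividing the next. The characteristic polynomial is their product, x^3 - x + 3.

The rational canonical form is the block-diagonal matrix of companion matrices C(f_i):
R = [[0, 0, -3], [1, 0, 1], [0, 1, 0]].

Note the characteristic polynomial does not split into linear factors over ℚ, so A has no Jordan form over ℚ; the rational canonical form exists over any field.

R = [[0, 0, -3], [1, 0, 1], [0, 1, 0]]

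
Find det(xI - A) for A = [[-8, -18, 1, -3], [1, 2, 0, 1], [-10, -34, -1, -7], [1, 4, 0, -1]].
χ_A(x) = (x + 2)^4

xI - A = [[x + 8, 18, -1, 3], [-1, x - 2, 0, -1], [10, 34, x + 1, 7], [-1, -4, 0, x + 1]].

Expanding det(xI - A) along the first row:
det(xI - A) = + (x + 8)·det([[x - 2, 0, -1], [34, x + 1, 7], [-4, 0, x + 1]]) - (18)·det([[-1, 0, -1], [10, x + 1, 7], [-1, 0, x + 1]]) + (-1)·det([[-1, x - 2, -1], [10, 34, 7], [-1, -4, x + 1]]) - (3)·det([[-1, x - 2, 0], [10, 34, x + 1], [-1, -4, 0]]).

Evaluating gives χ_A(x) = x^4 + 8x^3 + 24x^2 + 32x + 16 = (x + 2)^4.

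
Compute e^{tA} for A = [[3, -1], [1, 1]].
e^{tA} = [[(t + 1)*e^{2*t}, -t*e^{2*t}], [t*e^{2*t}, (1 - t)*e^{2*t}]]

A has Jordan form J = [[2, 1], [0, 2]] with A = PJP^{-1}, so e^{tA} = P e^{tJ} P^{-1}.

For a Jordan block J_k(λ), e^{tJ_k(λ)} = e^{λt} · (I + tN + t^2 N^2/2! + ... + t^{k-1} N^{k-1}/(k-1)!) where N is the nilpotent superdiagonal part.

Assembling the blocks and conjugating back gives the entries of e^{tA} as shown above.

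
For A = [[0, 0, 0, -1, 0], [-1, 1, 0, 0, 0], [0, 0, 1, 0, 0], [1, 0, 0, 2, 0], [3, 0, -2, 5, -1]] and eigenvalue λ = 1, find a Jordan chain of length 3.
v_1 = [[0, 0, 3, 1, -1]]^T, v_2 = [[-1, 0, 0, 1, 1]]^T, v_3 = [[0, 1, 0, 0, 0]]^T

We seek v_1 ∈ ker((A - I)^3) \ ker((A - I)^2), then set v_{i+1} = (A - I) v_i.

One such chain is v_1 = [[0, 0, 3, 1, -1]]^T, v_2 = [[-1, 0, 0, 1, 1]]^T, v_3 = [[0, 1, 0, 0, 0]]^T. Check: (A - I) v_3 = [[0, 0, 0, 0, 0]]^T = 0.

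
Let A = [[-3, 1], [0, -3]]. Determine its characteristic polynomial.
χ_A(x) = (x + 3)^2

xI - A = [[x + 3, -1], [0, x + 3]].

Expanding det(xI - A) along the first row:
det(xI - A) = + (x + 3)·det([[x + 3]]) - (-1)·det([[0]]).

Evaluating gives χ_A(x) = x^2 + 6x + 9 = (x + 3)^2.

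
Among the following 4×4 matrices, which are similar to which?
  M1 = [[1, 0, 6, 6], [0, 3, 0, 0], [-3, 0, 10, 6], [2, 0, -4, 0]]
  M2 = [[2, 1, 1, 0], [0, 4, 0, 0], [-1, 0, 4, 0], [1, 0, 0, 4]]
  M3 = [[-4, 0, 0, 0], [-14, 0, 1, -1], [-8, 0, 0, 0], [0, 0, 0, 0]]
3 classes: {M1}, {M2}, {M3}

Characteristic polynomials: χ_{M1} = (x - 4)^2(x - 3)^2, χ_{M2} = (x - 4)^2(x - 3)^2, χ_{M3} = x^3(x + 4).

{M1}: invariant factors (x - 4)(x - 3), (x - 4)(x - 3).

{M2}: invariant factors x - 4, (x - 4)(x - 3)^2.

{M3}: invariant factors x, x^2(x + 4).

Matrices are similar if and only if their invariant-factor lists agree; the partition into similarity classes is {M1}, {M2}, {M3}.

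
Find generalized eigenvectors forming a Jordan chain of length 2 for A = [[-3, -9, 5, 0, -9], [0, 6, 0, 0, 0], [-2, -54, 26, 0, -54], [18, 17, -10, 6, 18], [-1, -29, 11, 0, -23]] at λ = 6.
v_1 = [[0, -1, 0, 0, 1]]^T, v_2 = [[0, 0, 0, 1, 0]]^T

We seek v_1 ∈ ker((A - 6I)^2) \ ker(A - 6I), then set v_{i+1} = (A - 6I) v_i.

One such chain is v_1 = [[0, -1, 0, 0, 1]]^T, v_2 = [[0, 0, 0, 1, 0]]^T. Check: (A - 6I) v_2 = [[0, 0, 0, 0, 0]]^T = 0.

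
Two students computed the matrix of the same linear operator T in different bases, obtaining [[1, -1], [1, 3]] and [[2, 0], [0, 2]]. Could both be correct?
Both have characteristic polynomial (x - 2)^2, but the minimal polynomial of A is (x - 2)^2 while the minimal polynomial of B is x - 2. The minimal polynomial is a similarity invariant, so A and B are not similar.

No.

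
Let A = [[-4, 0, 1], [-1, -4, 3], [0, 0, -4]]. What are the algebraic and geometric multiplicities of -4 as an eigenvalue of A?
algebraic multiplicity 3, geometric multiplicity 1

The characteristic polynomial is (x + 4)^3, so the factor x + 4 appears with exponent 3: the algebraic multiplicity is 3.

rank(A + 4I) = 2, so the eigenspace has dimension 3 - 2 = 1: the geometric multiplicity is 1.

Since 1 < 3, A is not diagonalizable.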